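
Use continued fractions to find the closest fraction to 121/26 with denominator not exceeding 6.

14/3

Expand x = 121/26 as a continued fraction with the Euclidean algorithm:
  121 = 4*26 + 17, so a_0 = 4.
  26 = 1*17 + 9, so a_1 = 1.
  17 = 1*9 + 8, so a_2 = 1.
  9 = 1*8 + 1, so a_3 = 1.
  8 = 8*1 + 0, so a_4 = 8.
so x = [4; 1, 1, 1, 8].
Convergents (p_i = a_i*p_{i-1} + p_{i-2}, q_i = a_i*q_{i-1} + q_{i-2} with p_{-2}=0, p_{-1}=1, q_{-2}=1, q_{-1}=0), until the denominator exceeds 6:
  i=0: a_0=4, p_0 = 4*1 + 0 = 4, q_0 = 4*0 + 1 = 1.
  i=1: a_1=1, p_1 = 1*4 + 1 = 5, q_1 = 1*1 + 0 = 1.
  i=2: a_2=1, p_2 = 1*5 + 4 = 9, q_2 = 1*1 + 1 = 2.
  i=3: a_3=1, p_3 = 1*9 + 5 = 14, q_3 = 1*2 + 1 = 3.
  i=4: a_4=8, p_4 = 8*14 + 9 = 121, q_4 = 8*3 + 2 = 26.
q_4 = 26 > 6, so the last convergent with denominator <= 6 is p_3/q_3 = 14/3.
The closest fraction with denominator <= 6 is either p_3/q_3 or the intermediate fraction (k*p_3 + p_2)/(k*q_3 + q_2) with the largest k >= 1 whose denominator stays <= 6; these approach x as k grows, and every other convergent or intermediate fraction in range is farther away.
Largest k: floor((6 - q_2)/q_3) = floor((6 - 2)/3) = 1.
That gives (1*14 + 9)/(1*3 + 2) = 23/5.
Compare the errors: |x - 14/3| = |121*3 - 14*26|/(26*3) = 1/78, and |x - 23/5| = |121*5 - 23*26|/(26*5) = 7/130.
Cross-multiplying, 1*130 = 130 < 546 = 7*78, so 1/78 is smaller: the convergent 14/3 is closer to x than 23/5.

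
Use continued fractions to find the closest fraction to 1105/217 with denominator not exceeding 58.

275/54

Expand x = 1105/217 as a continued fraction with the Euclidean algorithm:
  1105 = 5*217 + 20, so a_0 = 5.
  217 = 10*20 + 17, so a_1 = 10.
  20 = 1*17 + 3, so a_2 = 1.
  17 = 5*3 + 2, so a_3 = 5.
  3 = 1*2 + 1, so a_4 = 1.
  2 = 2*1 + 0, so a_5 = 2.
so x = [5; 10, 1, 5, 1, 2].
Convergents (p_i = a_i*p_{i-1} + p_{i-2}, q_i = a_i*q_{i-1} + q_{i-2} with p_{-2}=0, p_{-1}=1, q_{-2}=1, q_{-1}=0), until the denominator exceeds 58:
  i=0: a_0=5, p_0 = 5*1 + 0 = 5, q_0 = 5*0 + 1 = 1.
  i=1: a_1=10, p_1 = 10*5 + 1 = 51, q_1 = 10*1 + 0 = 10.
  i=2: a_2=1, p_2 = 1*51 + 5 = 56, q_2 = 1*10 + 1 = 11.
  i=3: a_3=5, p_3 = 5*56 + 51 = 331, q_3 = 5*11 + 10 = 65.
q_3 = 65 > 58, so the last convergent with denominator <= 58 is p_2/q_2 = 56/11.
The closest fraction with denominator <= 58 is either p_2/q_2 or the intermediate fraction (k*p_2 + p_1)/(k*q_2 + q_1) with the largest k >= 1 whose denominator stays <= 58; these approach x as k grows, and every other convergent or intermediate fraction in range is farther away.
Largest k: floor((58 - q_1)/q_2) = floor((58 - 10)/11) = 4.
That gives (4*56 + 51)/(4*11 + 10) = 275/54.
Compare the errors: |x - 56/11| = |1105*11 - 56*217|/(217*11) = 3/2387, and |x - 275/54| = |1105*54 - 275*217|/(217*54) = 5/11718.
Cross-multiplying, 5*2387 = 11935 < 35154 = 3*11718, so 5/11718 is smaller: the intermediate fraction 275/54 is closer to x than 56/11.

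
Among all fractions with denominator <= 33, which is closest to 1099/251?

127/29

Expand x = 1099/251 as a continued fraction with the Euclidean algorithm:
  1099 = 4*251 + 95, so a_0 = 4.
  251 = 2*95 + 61, so a_1 = 2.
  95 = 1*61 + 34, so a_2 = 1.
  61 = 1*34 + 27, so a_3 = 1.
  34 = 1*27 + 7, so a_4 = 1.
  27 = 3*7 + 6, so a_5 = 3.
  7 = 1*6 + 1, so a_6 = 1.
  6 = 6*1 + 0, so a_7 = 6.
so x = [4; 2, 1, 1, 1, 3, 1, 6].
Convergents (p_i = a_i*p_{i-1} + p_{i-2}, q_i = a_i*q_{i-1} + q_{i-2} with p_{-2}=0, p_{-1}=1, q_{-2}=1, q_{-1}=0), until the denominator exceeds 33:
  i=0: a_0=4, p_0 = 4*1 + 0 = 4, q_0 = 4*0 + 1 = 1.
  i=1: a_1=2, p_1 = 2*4 + 1 = 9, q_1 = 2*1 + 0 = 2.
  i=2: a_2=1, p_2 = 1*9 + 4 = 13, q_2 = 1*2 + 1 = 3.
  i=3: a_3=1, p_3 = 1*13 + 9 = 22, q_3 = 1*3 + 2 = 5.
  i=4: a_4=1, p_4 = 1*22 + 13 = 35, q_4 = 1*5 + 3 = 8.
  i=5: a_5=3, p_5 = 3*35 + 22 = 127, q_5 = 3*8 + 5 = 29.
  i=6: a_6=1, p_6 = 1*127 + 35 = 162, q_6 = 1*29 + 8 = 37.
q_6 = 37 > 33, so the last convergent with denominator <= 33 is p_5/q_5 = 127/29.
The closest fraction with denominator <= 33 is either p_5/q_5 or the intermediate fraction (k*p_5 + p_4)/(k*q_5 + q_4) with the largest k >= 1 whose denominator stays <= 33; these approach x as k grows, and every other convergent or intermediate fraction in range is farther away.
Largest k: floor((33 - q_4)/q_5) = floor((33 - 8)/29) = 0.
Since k = 0, no intermediate fraction beyond p_5/q_5 has denominator <= 33, so the convergent 127/29 is the closest (its error is |1099*29 - 127*251|/(251*29) = 6/7279).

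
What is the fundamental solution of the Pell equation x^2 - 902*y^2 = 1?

First expand sqrt(902) as a continued fraction. With x_i = (sqrt(902) + m_i)/d_i and (m_0, d_0) = (0, 1): a_0 = floor(sqrt(902)) = 30, since 30^2 = 900 <= 902 < 961 = 31^2.
Iterate m_{i+1} = d_i*a_i - m_i, d_{i+1} = (902 - m_{i+1}^2)/d_i, a_{i+1} = floor((a_0 + m_{i+1})/d_{i+1}):
  m_1 = 1*30 - 0 = 30, d_1 = (902 - 30^2)/1 = 2/1 = 2, a_1 = floor((30 + 30)/2) = 30.
  m_2 = 2*30 - 30 = 30, d_2 = (902 - 30^2)/2 = 2/2 = 1, a_2 = floor((30 + 30)/1) = 60.
  m_3 = 1*60 - 30 = 30, d_3 = (902 - 30^2)/1 = 2/1 = 2: (m_3, d_3) = (m_1, d_1) = (30, 2), so from here the quotients repeat a_1, a_2; the period length is 2.
So sqrt(902) = [30; (30, 60)] with period length k = 2.
k is even, so the fundamental solution of x^2 - 902y^2 = 1 is (p_{k-1}, q_{k-1}) = (p_1, q_1); compute convergents through index 1.
Convergents (p_i = a_i*p_{i-1} + p_{i-2}, q_i = a_i*q_{i-1} + q_{i-2} with p_{-2}=0, p_{-1}=1, q_{-2}=1, q_{-1}=0):
  i=0: a_0=30, p_0 = 30*1 + 0 = 30, q_0 = 30*0 + 1 = 1.
  i=1: a_1=30, p_1 = 30*30 + 1 = 901, q_1 = 30*1 + 0 = 30.
Check: 901^2 - 902*30^2 = 811801 - 811800 = 1, so (x, y) = (901, 30) solves the equation, and by the theorem it is the least positive solution.

(x, y) = (901, 30)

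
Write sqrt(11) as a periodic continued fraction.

Write x_i = (sqrt(11) + m_i)/d_i with (m_0, d_0) = (0, 1). a_0 = floor(sqrt(11)) = 3, since 3^2 = 9 <= 11 < 16 = 4^2.
Iterate m_{i+1} = d_i*a_i - m_i, d_{i+1} = (11 - m_{i+1}^2)/d_i, a_{i+1} = floor((a_0 + m_{i+1})/d_{i+1}):
  m_1 = 1*3 - 0 = 3, d_1 = (11 - 3^2)/1 = 2/1 = 2, a_1 = floor((3 + 3)/2) = 3.
  m_2 = 2*3 - 3 = 3, d_2 = (11 - 3^2)/2 = 2/2 = 1, a_2 = floor((3 + 3)/1) = 6.
  m_3 = 1*6 - 3 = 3, d_3 = (11 - 3^2)/1 = 2/1 = 2: (m_3, d_3) = (m_1, d_1) = (3, 2), so from here the quotients repeat a_1, a_2; the period length is 2.
Hence the expansion of sqrt(11) is a_0 = 3 followed by the repeating block 3, 6 (period 2).

[3; (3, 6)]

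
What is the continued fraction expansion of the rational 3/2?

[1; 2]

Run the Euclidean algorithm on 3 and 2; the successive quotients are the partial quotients a_0, a_1, ... (each step inverts the fractional part left over by the previous one):
  3 = 1*2 + 1, so a_0 = 1.
  2 = 2*1 + 0, so a_1 = 2.
The remainder reaches 0 after 2 divisions, so the expansion has 2 partial quotients, read off in order.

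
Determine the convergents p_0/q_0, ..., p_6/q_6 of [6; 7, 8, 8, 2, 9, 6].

Using the convergent recurrence p_i = a_i*p_{i-1} + p_{i-2}, q_i = a_i*q_{i-1} + q_{i-2} with p_{-2}=0, p_{-1}=1, q_{-2}=1, q_{-1}=0:
  i=0: a_0=6, p_0 = 6*1 + 0 = 6, q_0 = 6*0 + 1 = 1.
  i=1: a_1=7, p_1 = 7*6 + 1 = 43, q_1 = 7*1 + 0 = 7.
  i=2: a_2=8, p_2 = 8*43 + 6 = 350, q_2 = 8*7 + 1 = 57.
  i=3: a_3=8, p_3 = 8*350 + 43 = 2843, q_3 = 8*57 + 7 = 463.
  i=4: a_4=2, p_4 = 2*2843 + 350 = 6036, q_4 = 2*463 + 57 = 983.
  i=5: a_5=9, p_5 = 9*6036 + 2843 = 57167, q_5 = 9*983 + 463 = 9310.
  i=6: a_6=6, p_6 = 6*57167 + 6036 = 349038, q_6 = 6*9310 + 983 = 56843.

6/1, 43/7, 350/57, 2843/463, 6036/983, 57167/9310, 349038/56843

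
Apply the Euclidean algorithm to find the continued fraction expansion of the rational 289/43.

[6; 1, 2, 1, 1, 2, 2]

Run the Euclidean algorithm on 289 and 43; the successive quotients are the partial quotients a_0, a_1, ... (each step inverts the fractional part left over by the previous one):
  289 = 6*43 + 31, so a_0 = 6.
  43 = 1*31 + 12, so a_1 = 1.
  31 = 2*12 + 7, so a_2 = 2.
  12 = 1*7 + 5, so a_3 = 1.
  7 = 1*5 + 2, so a_4 = 1.
  5 = 2*2 + 1, so a_5 = 2.
  2 = 2*1 + 0, so a_6 = 2.
The remainder reaches 0 after 7 divisions, so the expansion has 7 partial quotients, read off in order.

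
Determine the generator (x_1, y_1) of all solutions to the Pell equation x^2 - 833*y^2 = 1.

(x, y) = (9478657, 328416)

First expand sqrt(833) as a continued fraction. With x_i = (sqrt(833) + m_i)/d_i and (m_0, d_0) = (0, 1): a_0 = floor(sqrt(833)) = 28, since 28^2 = 784 <= 833 < 841 = 29^2.
Iterate m_{i+1} = d_i*a_i - m_i, d_{i+1} = (833 - m_{i+1}^2)/d_i, a_{i+1} = floor((a_0 + m_{i+1})/d_{i+1}):
  m_1 = 1*28 - 0 = 28, d_1 = (833 - 28^2)/1 = 49/1 = 49, a_1 = floor((28 + 28)/49) = 1.
  m_2 = 49*1 - 28 = 21, d_2 = (833 - 21^2)/49 = 392/49 = 8, a_2 = floor((28 + 21)/8) = 6.
  m_3 = 8*6 - 21 = 27, d_3 = (833 - 27^2)/8 = 104/8 = 13, a_3 = floor((28 + 27)/13) = 4.
  m_4 = 13*4 - 27 = 25, d_4 = (833 - 25^2)/13 = 208/13 = 16, a_4 = floor((28 + 25)/16) = 3.
  m_5 = 16*3 - 25 = 23, d_5 = (833 - 23^2)/16 = 304/16 = 19, a_5 = floor((28 + 23)/19) = 2.
  m_6 = 19*2 - 23 = 15, d_6 = (833 - 15^2)/19 = 608/19 = 32, a_6 = floor((28 + 15)/32) = 1.
  m_7 = 32*1 - 15 = 17, d_7 = (833 - 17^2)/32 = 544/32 = 17, a_7 = floor((28 + 17)/17) = 2.
  m_8 = 17*2 - 17 = 17, d_8 = (833 - 17^2)/17 = 544/17 = 32, a_8 = floor((28 + 17)/32) = 1.
  m_9 = 32*1 - 17 = 15, d_9 = (833 - 15^2)/32 = 608/32 = 19, a_9 = floor((28 + 15)/19) = 2.
  m_10 = 19*2 - 15 = 23, d_10 = (833 - 23^2)/19 = 304/19 = 16, a_10 = floor((28 + 23)/16) = 3.
  m_11 = 16*3 - 23 = 25, d_11 = (833 - 25^2)/16 = 208/16 = 13, a_11 = floor((28 + 25)/13) = 4.
  m_12 = 13*4 - 25 = 27, d_12 = (833 - 27^2)/13 = 104/13 = 8, a_12 = floor((28 + 27)/8) = 6.
  m_13 = 8*6 - 27 = 21, d_13 = (833 - 21^2)/8 = 392/8 = 49, a_13 = floor((28 + 21)/49) = 1.
  m_14 = 49*1 - 21 = 28, d_14 = (833 - 28^2)/49 = 49/49 = 1, a_14 = floor((28 + 28)/1) = 56.
  m_15 = 1*56 - 28 = 28, d_15 = (833 - 28^2)/1 = 49/1 = 49: (m_15, d_15) = (m_1, d_1) = (28, 49), so from here the quotients repeat a_1, ..., a_14; the period length is 14.
So sqrt(833) = [28; (1, 6, 4, 3, 2, 1, 2, 1, 2, 3, 4, 6, 1, 56)] with period length k = 14.
k is even, so the fundamental solution of x^2 - 833y^2 = 1 is (p_{k-1}, q_{k-1}) = (p_13, q_13); compute convergents through index 13.
Convergents (p_i = a_i*p_{i-1} + p_{i-2}, q_i = a_i*q_{i-1} + q_{i-2} with p_{-2}=0, p_{-1}=1, q_{-2}=1, q_{-1}=0):
  i=0: a_0=28, p_0 = 28*1 + 0 = 28, q_0 = 28*0 + 1 = 1.
  i=1: a_1=1, p_1 = 1*28 + 1 = 29, q_1 = 1*1 + 0 = 1.
  i=2: a_2=6, p_2 = 6*29 + 28 = 202, q_2 = 6*1 + 1 = 7.
  i=3: a_3=4, p_3 = 4*202 + 29 = 837, q_3 = 4*7 + 1 = 29.
  i=4: a_4=3, p_4 = 3*837 + 202 = 2713, q_4 = 3*29 + 7 = 94.
  i=5: a_5=2, p_5 = 2*2713 + 837 = 6263, q_5 = 2*94 + 29 = 217.
  i=6: a_6=1, p_6 = 1*6263 + 2713 = 8976, q_6 = 1*217 + 94 = 311.
  i=7: a_7=2, p_7 = 2*8976 + 6263 = 24215, q_7 = 2*311 + 217 = 839.
  i=8: a_8=1, p_8 = 1*24215 + 8976 = 33191, q_8 = 1*839 + 311 = 1150.
  i=9: a_9=2, p_9 = 2*33191 + 24215 = 90597, q_9 = 2*1150 + 839 = 3139.
  i=10: a_10=3, p_10 = 3*90597 + 33191 = 304982, q_10 = 3*3139 + 1150 = 10567.
  i=11: a_11=4, p_11 = 4*304982 + 90597 = 1310525, q_11 = 4*10567 + 3139 = 45407.
  i=12: a_12=6, p_12 = 6*1310525 + 304982 = 8168132, q_12 = 6*45407 + 10567 = 283009.
  i=13: a_13=1, p_13 = 1*8168132 + 1310525 = 9478657, q_13 = 1*283009 + 45407 = 328416.
Check: 9478657^2 - 833*328416^2 = 89844938523649 - 89844938523648 = 1, so (x, y) = (9478657, 328416) solves the equation, and by the theorem it is the least positive solution.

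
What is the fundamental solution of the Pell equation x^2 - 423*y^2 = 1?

(x, y) = (4607, 224)

First expand sqrt(423) as a continued fraction. With x_i = (sqrt(423) + m_i)/d_i and (m_0, d_0) = (0, 1): a_0 = floor(sqrt(423)) = 20, since 20^2 = 400 <= 423 < 441 = 21^2.
Iterate m_{i+1} = d_i*a_i - m_i, d_{i+1} = (423 - m_{i+1}^2)/d_i, a_{i+1} = floor((a_0 + m_{i+1})/d_{i+1}):
  m_1 = 1*20 - 0 = 20, d_1 = (423 - 20^2)/1 = 23/1 = 23, a_1 = floor((20 + 20)/23) = 1.
  m_2 = 23*1 - 20 = 3, d_2 = (423 - 3^2)/23 = 414/23 = 18, a_2 = floor((20 + 3)/18) = 1.
  m_3 = 18*1 - 3 = 15, d_3 = (423 - 15^2)/18 = 198/18 = 11, a_3 = floor((20 + 15)/11) = 3.
  m_4 = 11*3 - 15 = 18, d_4 = (423 - 18^2)/11 = 99/11 = 9, a_4 = floor((20 + 18)/9) = 4.
  m_5 = 9*4 - 18 = 18, d_5 = (423 - 18^2)/9 = 99/9 = 11, a_5 = floor((20 + 18)/11) = 3.
  m_6 = 11*3 - 18 = 15, d_6 = (423 - 15^2)/11 = 198/11 = 18, a_6 = floor((20 + 15)/18) = 1.
  m_7 = 18*1 - 15 = 3, d_7 = (423 - 3^2)/18 = 414/18 = 23, a_7 = floor((20 + 3)/23) = 1.
  m_8 = 23*1 - 3 = 20, d_8 = (423 - 20^2)/23 = 23/23 = 1, a_8 = floor((20 + 20)/1) = 40.
  m_9 = 1*40 - 20 = 20, d_9 = (423 - 20^2)/1 = 23/1 = 23: (m_9, d_9) = (m_1, d_1) = (20, 23), so from here the quotients repeat a_1, ..., a_8; the period length is 8.
So sqrt(423) = [20; (1, 1, 3, 4, 3, 1, 1, 40)] with period length k = 8.
k is even, so the fundamental solution of x^2 - 423y^2 = 1 is (p_{k-1}, q_{k-1}) = (p_7, q_7); compute convergents through index 7.
Convergents (p_i = a_i*p_{i-1} + p_{i-2}, q_i = a_i*q_{i-1} + q_{i-2} with p_{-2}=0, p_{-1}=1, q_{-2}=1, q_{-1}=0):
  i=0: a_0=20, p_0 = 20*1 + 0 = 20, q_0 = 20*0 + 1 = 1.
  i=1: a_1=1, p_1 = 1*20 + 1 = 21, q_1 = 1*1 + 0 = 1.
  i=2: a_2=1, p_2 = 1*21 + 20 = 41, q_2 = 1*1 + 1 = 2.
  i=3: a_3=3, p_3 = 3*41 + 21 = 144, q_3 = 3*2 + 1 = 7.
  i=4: a_4=4, p_4 = 4*144 + 41 = 617, q_4 = 4*7 + 2 = 30.
  i=5: a_5=3, p_5 = 3*617 + 144 = 1995, q_5 = 3*30 + 7 = 97.
  i=6: a_6=1, p_6 = 1*1995 + 617 = 2612, q_6 = 1*97 + 30 = 127.
  i=7: a_7=1, p_7 = 1*2612 + 1995 = 4607, q_7 = 1*127 + 97 = 224.
Check: 4607^2 - 423*224^2 = 21224449 - 21224448 = 1, so (x, y) = (4607, 224) solves the equation, and by the theorem it is the least positive solution.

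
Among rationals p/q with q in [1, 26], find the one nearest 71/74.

24/25

Expand x = 71/74 as a continued fraction with the Euclidean algorithm:
  71 = 0*74 + 71, so a_0 = 0.
  74 = 1*71 + 3, so a_1 = 1.
  71 = 23*3 + 2, so a_2 = 23.
  3 = 1*2 + 1, so a_3 = 1.
  2 = 2*1 + 0, so a_4 = 2.
so x = [0; 1, 23, 1, 2].
Convergents (p_i = a_i*p_{i-1} + p_{i-2}, q_i = a_i*q_{i-1} + q_{i-2} with p_{-2}=0, p_{-1}=1, q_{-2}=1, q_{-1}=0), until the denominator exceeds 26:
  i=0: a_0=0, p_0 = 0*1 + 0 = 0, q_0 = 0*0 + 1 = 1.
  i=1: a_1=1, p_1 = 1*0 + 1 = 1, q_1 = 1*1 + 0 = 1.
  i=2: a_2=23, p_2 = 23*1 + 0 = 23, q_2 = 23*1 + 1 = 24.
  i=3: a_3=1, p_3 = 1*23 + 1 = 24, q_3 = 1*24 + 1 = 25.
  i=4: a_4=2, p_4 = 2*24 + 23 = 71, q_4 = 2*25 + 24 = 74.
q_4 = 74 > 26, so the last convergent with denominator <= 26 is p_3/q_3 = 24/25.
The closest fraction with denominator <= 26 is either p_3/q_3 or the intermediate fraction (k*p_3 + p_2)/(k*q_3 + q_2) with the largest k >= 1 whose denominator stays <= 26; these approach x as k grows, and every other convergent or intermediate fraction in range is farther away.
Largest k: floor((26 - q_2)/q_3) = floor((26 - 24)/25) = 0.
Since k = 0, no intermediate fraction beyond p_3/q_3 has denominator <= 26, so the convergent 24/25 is the closest (its error is |71*25 - 24*74|/(74*25) = 1/1850).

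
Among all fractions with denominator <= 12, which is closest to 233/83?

14/5

Expand x = 233/83 as a continued fraction with the Euclidean algorithm:
  233 = 2*83 + 67, so a_0 = 2.
  83 = 1*67 + 16, so a_1 = 1.
  67 = 4*16 + 3, so a_2 = 4.
  16 = 5*3 + 1, so a_3 = 5.
  3 = 3*1 + 0, so a_4 = 3.
so x = [2; 1, 4, 5, 3].
Convergents (p_i = a_i*p_{i-1} + p_{i-2}, q_i = a_i*q_{i-1} + q_{i-2} with p_{-2}=0, p_{-1}=1, q_{-2}=1, q_{-1}=0), until the denominator exceeds 12:
  i=0: a_0=2, p_0 = 2*1 + 0 = 2, q_0 = 2*0 + 1 = 1.
  i=1: a_1=1, p_1 = 1*2 + 1 = 3, q_1 = 1*1 + 0 = 1.
  i=2: a_2=4, p_2 = 4*3 + 2 = 14, q_2 = 4*1 + 1 = 5.
  i=3: a_3=5, p_3 = 5*14 + 3 = 73, q_3 = 5*5 + 1 = 26.
q_3 = 26 > 12, so the last convergent with denominator <= 12 is p_2/q_2 = 14/5.
The closest fraction with denominator <= 12 is either p_2/q_2 or the intermediate fraction (k*p_2 + p_1)/(k*q_2 + q_1) with the largest k >= 1 whose denominator stays <= 12; these approach x as k grows, and every other convergent or intermediate fraction in range is farther away.
Largest k: floor((12 - q_1)/q_2) = floor((12 - 1)/5) = 2.
That gives (2*14 + 3)/(2*5 + 1) = 31/11.
Compare the errors: |x - 14/5| = |233*5 - 14*83|/(83*5) = 3/415, and |x - 31/11| = |233*11 - 31*83|/(83*11) = 10/913.
Cross-multiplying, 3*913 = 2739 < 4150 = 10*415, so 3/415 is smaller: the convergent 14/5 is closer to x than 31/11.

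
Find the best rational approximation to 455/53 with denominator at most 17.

Expand x = 455/53 as a continued fraction with the Euclidean algorithm:
  455 = 8*53 + 31, so a_0 = 8.
  53 = 1*31 + 22, so a_1 = 1.
  31 = 1*22 + 9, so a_2 = 1.
  22 = 2*9 + 4, so a_3 = 2.
  9 = 2*4 + 1, so a_4 = 2.
  4 = 4*1 + 0, so a_5 = 4.
so x = [8; 1, 1, 2, 2, 4].
Convergents (p_i = a_i*p_{i-1} + p_{i-2}, q_i = a_i*q_{i-1} + q_{i-2} with p_{-2}=0, p_{-1}=1, q_{-2}=1, q_{-1}=0), until the denominator exceeds 17:
  i=0: a_0=8, p_0 = 8*1 + 0 = 8, q_0 = 8*0 + 1 = 1.
  i=1: a_1=1, p_1 = 1*8 + 1 = 9, q_1 = 1*1 + 0 = 1.
  i=2: a_2=1, p_2 = 1*9 + 8 = 17, q_2 = 1*1 + 1 = 2.
  i=3: a_3=2, p_3 = 2*17 + 9 = 43, q_3 = 2*2 + 1 = 5.
  i=4: a_4=2, p_4 = 2*43 + 17 = 103, q_4 = 2*5 + 2 = 12.
  i=5: a_5=4, p_5 = 4*103 + 43 = 455, q_5 = 4*12 + 5 = 53.
q_5 = 53 > 17, so the last convergent with denominator <= 17 is p_4/q_4 = 103/12.
The closest fraction with denominator <= 17 is either p_4/q_4 or the intermediate fraction (k*p_4 + p_3)/(k*q_4 + q_3) with the largest k >= 1 whose denominator stays <= 17; these approach x as k grows, and every other convergent or intermediate fraction in range is farther away.
Largest k: floor((17 - q_3)/q_4) = floor((17 - 5)/12) = 1.
That gives (1*103 + 43)/(1*12 + 5) = 146/17.
Compare the errors: |x - 103/12| = |455*12 - 103*53|/(53*12) = 1/636, and |x - 146/17| = |455*17 - 146*53|/(53*17) = 3/901.
Cross-multiplying, 1*901 = 901 < 1908 = 3*636, so 1/636 is smaller: the convergent 103/12 is closer to x than 146/17.

103/12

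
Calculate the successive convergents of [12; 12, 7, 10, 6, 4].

12/1, 145/12, 1027/85, 10415/862, 63517/5257, 264483/21890

Using the convergent recurrence p_i = a_i*p_{i-1} + p_{i-2}, q_i = a_i*q_{i-1} + q_{i-2} with p_{-2}=0, p_{-1}=1, q_{-2}=1, q_{-1}=0:
  i=0: a_0=12, p_0 = 12*1 + 0 = 12, q_0 = 12*0 + 1 = 1.
  i=1: a_1=12, p_1 = 12*12 + 1 = 145, q_1 = 12*1 + 0 = 12.
  i=2: a_2=7, p_2 = 7*145 + 12 = 1027, q_2 = 7*12 + 1 = 85.
  i=3: a_3=10, p_3 = 10*1027 + 145 = 10415, q_3 = 10*85 + 12 = 862.
  i=4: a_4=6, p_4 = 6*10415 + 1027 = 63517, q_4 = 6*862 + 85 = 5257.
  i=5: a_5=4, p_5 = 4*63517 + 10415 = 264483, q_5 = 4*5257 + 862 = 21890.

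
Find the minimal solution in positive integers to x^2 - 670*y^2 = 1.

(x, y) = (5791211, 223734)

First expand sqrt(670) as a continued fraction. With x_i = (sqrt(670) + m_i)/d_i and (m_0, d_0) = (0, 1): a_0 = floor(sqrt(670)) = 25, since 25^2 = 625 <= 670 < 676 = 26^2.
Iterate m_{i+1} = d_i*a_i - m_i, d_{i+1} = (670 - m_{i+1}^2)/d_i, a_{i+1} = floor((a_0 + m_{i+1})/d_{i+1}):
  m_1 = 1*25 - 0 = 25, d_1 = (670 - 25^2)/1 = 45/1 = 45, a_1 = floor((25 + 25)/45) = 1.
  m_2 = 45*1 - 25 = 20, d_2 = (670 - 20^2)/45 = 270/45 = 6, a_2 = floor((25 + 20)/6) = 7.
  m_3 = 6*7 - 20 = 22, d_3 = (670 - 22^2)/6 = 186/6 = 31, a_3 = floor((25 + 22)/31) = 1.
  m_4 = 31*1 - 22 = 9, d_4 = (670 - 9^2)/31 = 589/31 = 19, a_4 = floor((25 + 9)/19) = 1.
  m_5 = 19*1 - 9 = 10, d_5 = (670 - 10^2)/19 = 570/19 = 30, a_5 = floor((25 + 10)/30) = 1.
  m_6 = 30*1 - 10 = 20, d_6 = (670 - 20^2)/30 = 270/30 = 9, a_6 = floor((25 + 20)/9) = 5.
  m_7 = 9*5 - 20 = 25, d_7 = (670 - 25^2)/9 = 45/9 = 5, a_7 = floor((25 + 25)/5) = 10.
  m_8 = 5*10 - 25 = 25, d_8 = (670 - 25^2)/5 = 45/5 = 9, a_8 = floor((25 + 25)/9) = 5.
  m_9 = 9*5 - 25 = 20, d_9 = (670 - 20^2)/9 = 270/9 = 30, a_9 = floor((25 + 20)/30) = 1.
  m_10 = 30*1 - 20 = 10, d_10 = (670 - 10^2)/30 = 570/30 = 19, a_10 = floor((25 + 10)/19) = 1.
  m_11 = 19*1 - 10 = 9, d_11 = (670 - 9^2)/19 = 589/19 = 31, a_11 = floor((25 + 9)/31) = 1.
  m_12 = 31*1 - 9 = 22, d_12 = (670 - 22^2)/31 = 186/31 = 6, a_12 = floor((25 + 22)/6) = 7.
  m_13 = 6*7 - 22 = 20, d_13 = (670 - 20^2)/6 = 270/6 = 45, a_13 = floor((25 + 20)/45) = 1.
  m_14 = 45*1 - 20 = 25, d_14 = (670 - 25^2)/45 = 45/45 = 1, a_14 = floor((25 + 25)/1) = 50.
  m_15 = 1*50 - 25 = 25, d_15 = (670 - 25^2)/1 = 45/1 = 45: (m_15, d_15) = (m_1, d_1) = (25, 45), so from here the quotients repeat a_1, ..., a_14; the period length is 14.
So sqrt(670) = [25; (1, 7, 1, 1, 1, 5, 10, 5, 1, 1, 1, 7, 1, 50)] with period length k = 14.
k is even, so the fundamental solution of x^2 - 670y^2 = 1 is (p_{k-1}, q_{k-1}) = (p_13, q_13); compute convergents through index 13.
Convergents (p_i = a_i*p_{i-1} + p_{i-2}, q_i = a_i*q_{i-1} + q_{i-2} with p_{-2}=0, p_{-1}=1, q_{-2}=1, q_{-1}=0):
  i=0: a_0=25, p_0 = 25*1 + 0 = 25, q_0 = 25*0 + 1 = 1.
  i=1: a_1=1, p_1 = 1*25 + 1 = 26, q_1 = 1*1 + 0 = 1.
  i=2: a_2=7, p_2 = 7*26 + 25 = 207, q_2 = 7*1 + 1 = 8.
  i=3: a_3=1, p_3 = 1*207 + 26 = 233, q_3 = 1*8 + 1 = 9.
  i=4: a_4=1, p_4 = 1*233 + 207 = 440, q_4 = 1*9 + 8 = 17.
  i=5: a_5=1, p_5 = 1*440 + 233 = 673, q_5 = 1*17 + 9 = 26.
  i=6: a_6=5, p_6 = 5*673 + 440 = 3805, q_6 = 5*26 + 17 = 147.
  i=7: a_7=10, p_7 = 10*3805 + 673 = 38723, q_7 = 10*147 + 26 = 1496.
  i=8: a_8=5, p_8 = 5*38723 + 3805 = 197420, q_8 = 5*1496 + 147 = 7627.
  i=9: a_9=1, p_9 = 1*197420 + 38723 = 236143, q_9 = 1*7627 + 1496 = 9123.
  i=10: a_10=1, p_10 = 1*236143 + 197420 = 433563, q_10 = 1*9123 + 7627 = 16750.
  i=11: a_11=1, p_11 = 1*433563 + 236143 = 669706, q_11 = 1*16750 + 9123 = 25873.
  i=12: a_12=7, p_12 = 7*669706 + 433563 = 5121505, q_12 = 7*25873 + 16750 = 197861.
  i=13: a_13=1, p_13 = 1*5121505 + 669706 = 5791211, q_13 = 1*197861 + 25873 = 223734.
Check: 5791211^2 - 670*223734^2 = 33538124846521 - 33538124846520 = 1, so (x, y) = (5791211, 223734) solves the equation, and by the theorem it is the least positive solution.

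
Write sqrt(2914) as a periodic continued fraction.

[53; (1, 52, 1, 106)]

Write x_i = (sqrt(2914) + m_i)/d_i with (m_0, d_0) = (0, 1). a_0 = floor(sqrt(2914)) = 53, since 53^2 = 2809 <= 2914 < 2916 = 54^2.
Iterate m_{i+1} = d_i*a_i - m_i, d_{i+1} = (2914 - m_{i+1}^2)/d_i, a_{i+1} = floor((a_0 + m_{i+1})/d_{i+1}):
  m_1 = 1*53 - 0 = 53, d_1 = (2914 - 53^2)/1 = 105/1 = 105, a_1 = floor((53 + 53)/105) = 1.
  m_2 = 105*1 - 53 = 52, d_2 = (2914 - 52^2)/105 = 210/105 = 2, a_2 = floor((53 + 52)/2) = 52.
  m_3 = 2*52 - 52 = 52, d_3 = (2914 - 52^2)/2 = 210/2 = 105, a_3 = floor((53 + 52)/105) = 1.
  m_4 = 105*1 - 52 = 53, d_4 = (2914 - 53^2)/105 = 105/105 = 1, a_4 = floor((53 + 53)/1) = 106.
  m_5 = 1*106 - 53 = 53, d_5 = (2914 - 53^2)/1 = 105/1 = 105: (m_5, d_5) = (m_1, d_1) = (53, 105), so from here the quotients repeat a_1, ..., a_4; the period length is 4.
Hence the expansion of sqrt(2914) is a_0 = 53 followed by the repeating block 1, 52, 1, 106 (period 4).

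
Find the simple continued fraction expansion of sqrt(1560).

[39; (2, 78)]

Write x_i = (sqrt(1560) + m_i)/d_i with (m_0, d_0) = (0, 1). a_0 = floor(sqrt(1560)) = 39, since 39^2 = 1521 <= 1560 < 1600 = 40^2.
Iterate m_{i+1} = d_i*a_i - m_i, d_{i+1} = (1560 - m_{i+1}^2)/d_i, a_{i+1} = floor((a_0 + m_{i+1})/d_{i+1}):
  m_1 = 1*39 - 0 = 39, d_1 = (1560 - 39^2)/1 = 39/1 = 39, a_1 = floor((39 + 39)/39) = 2.
  m_2 = 39*2 - 39 = 39, d_2 = (1560 - 39^2)/39 = 39/39 = 1, a_2 = floor((39 + 39)/1) = 78.
  m_3 = 1*78 - 39 = 39, d_3 = (1560 - 39^2)/1 = 39/1 = 39: (m_3, d_3) = (m_1, d_1) = (39, 39), so from here the quotients repeat a_1, a_2; the period length is 2.
Hence the expansion of sqrt(1560) is a_0 = 39 followed by the repeating block 2, 78 (period 2).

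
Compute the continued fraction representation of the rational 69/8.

Run the Euclidean algorithm on 69 and 8; the successive quotients are the partial quotients a_0, a_1, ... (each step inverts the fractional part left over by the previous one):
  69 = 8*8 + 5, so a_0 = 8.
  8 = 1*5 + 3, so a_1 = 1.
  5 = 1*3 + 2, so a_2 = 1.
  3 = 1*2 + 1, so a_3 = 1.
  2 = 2*1 + 0, so a_4 = 2.
The remainder reaches 0 after 5 divisions, so the expansion has 5 partial quotients, read off in order.

[8; 1, 1, 1, 2]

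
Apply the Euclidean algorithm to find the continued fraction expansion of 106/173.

[0; 1, 1, 1, 1, 2, 1, 1, 5]

Run the Euclidean algorithm on 106 and 173; the successive quotients are the partial quotients a_0, a_1, ... (each step inverts the fractional part left over by the previous one):
  106 = 0*173 + 106, so a_0 = 0.
  173 = 1*106 + 67, so a_1 = 1.
  106 = 1*67 + 39, so a_2 = 1.
  67 = 1*39 + 28, so a_3 = 1.
  39 = 1*28 + 11, so a_4 = 1.
  28 = 2*11 + 6, so a_5 = 2.
  11 = 1*6 + 5, so a_6 = 1.
  6 = 1*5 + 1, so a_7 = 1.
  5 = 5*1 + 0, so a_8 = 5.
The remainder reaches 0 after 9 divisions, so the expansion has 9 partial quotients, read off in order.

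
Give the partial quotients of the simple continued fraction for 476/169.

Run the Euclidean algorithm on 476 and 169; the successive quotients are the partial quotients a_0, a_1, ... (each step inverts the fractional part left over by the previous one):
  476 = 2*169 + 138, so a_0 = 2.
  169 = 1*138 + 31, so a_1 = 1.
  138 = 4*31 + 14, so a_2 = 4.
  31 = 2*14 + 3, so a_3 = 2.
  14 = 4*3 + 2, so a_4 = 4.
  3 = 1*2 + 1, so a_5 = 1.
  2 = 2*1 + 0, so a_6 = 2.
The remainder reaches 0 after 7 divisions, so the expansion has 7 partial quotients, read off in order.

[2; 1, 4, 2, 4, 1, 2]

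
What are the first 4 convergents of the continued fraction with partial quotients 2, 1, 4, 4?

Using the convergent recurrence p_i = a_i*p_{i-1} + p_{i-2}, q_i = a_i*q_{i-1} + q_{i-2} with p_{-2}=0, p_{-1}=1, q_{-2}=1, q_{-1}=0:
  i=0: a_0=2, p_0 = 2*1 + 0 = 2, q_0 = 2*0 + 1 = 1.
  i=1: a_1=1, p_1 = 1*2 + 1 = 3, q_1 = 1*1 + 0 = 1.
  i=2: a_2=4, p_2 = 4*3 + 2 = 14, q_2 = 4*1 + 1 = 5.
  i=3: a_3=4, p_3 = 4*14 + 3 = 59, q_3 = 4*5 + 1 = 21.

2/1, 3/1, 14/5, 59/21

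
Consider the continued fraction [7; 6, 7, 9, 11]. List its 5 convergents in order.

Using the convergent recurrence p_i = a_i*p_{i-1} + p_{i-2}, q_i = a_i*q_{i-1} + q_{i-2} with p_{-2}=0, p_{-1}=1, q_{-2}=1, q_{-1}=0:
  i=0: a_0=7, p_0 = 7*1 + 0 = 7, q_0 = 7*0 + 1 = 1.
  i=1: a_1=6, p_1 = 6*7 + 1 = 43, q_1 = 6*1 + 0 = 6.
  i=2: a_2=7, p_2 = 7*43 + 7 = 308, q_2 = 7*6 + 1 = 43.
  i=3: a_3=9, p_3 = 9*308 + 43 = 2815, q_3 = 9*43 + 6 = 393.
  i=4: a_4=11, p_4 = 11*2815 + 308 = 31273, q_4 = 11*393 + 43 = 4366.

7/1, 43/6, 308/43, 2815/393, 31273/4366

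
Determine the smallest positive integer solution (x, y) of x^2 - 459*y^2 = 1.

(x, y) = (499850, 23331)

First expand sqrt(459) as a continued fraction. With x_i = (sqrt(459) + m_i)/d_i and (m_0, d_0) = (0, 1): a_0 = floor(sqrt(459)) = 21, since 21^2 = 441 <= 459 < 484 = 22^2.
Iterate m_{i+1} = d_i*a_i - m_i, d_{i+1} = (459 - m_{i+1}^2)/d_i, a_{i+1} = floor((a_0 + m_{i+1})/d_{i+1}):
  m_1 = 1*21 - 0 = 21, d_1 = (459 - 21^2)/1 = 18/1 = 18, a_1 = floor((21 + 21)/18) = 2.
  m_2 = 18*2 - 21 = 15, d_2 = (459 - 15^2)/18 = 234/18 = 13, a_2 = floor((21 + 15)/13) = 2.
  m_3 = 13*2 - 15 = 11, d_3 = (459 - 11^2)/13 = 338/13 = 26, a_3 = floor((21 + 11)/26) = 1.
  m_4 = 26*1 - 11 = 15, d_4 = (459 - 15^2)/26 = 234/26 = 9, a_4 = floor((21 + 15)/9) = 4.
  m_5 = 9*4 - 15 = 21, d_5 = (459 - 21^2)/9 = 18/9 = 2, a_5 = floor((21 + 21)/2) = 21.
  m_6 = 2*21 - 21 = 21, d_6 = (459 - 21^2)/2 = 18/2 = 9, a_6 = floor((21 + 21)/9) = 4.
  m_7 = 9*4 - 21 = 15, d_7 = (459 - 15^2)/9 = 234/9 = 26, a_7 = floor((21 + 15)/26) = 1.
  m_8 = 26*1 - 15 = 11, d_8 = (459 - 11^2)/26 = 338/26 = 13, a_8 = floor((21 + 11)/13) = 2.
  m_9 = 13*2 - 11 = 15, d_9 = (459 - 15^2)/13 = 234/13 = 18, a_9 = floor((21 + 15)/18) = 2.
  m_10 = 18*2 - 15 = 21, d_10 = (459 - 21^2)/18 = 18/18 = 1, a_10 = floor((21 + 21)/1) = 42.
  m_11 = 1*42 - 21 = 21, d_11 = (459 - 21^2)/1 = 18/1 = 18: (m_11, d_11) = (m_1, d_1) = (21, 18), so from here the quotients repeat a_1, ..., a_10; the period length is 10.
So sqrt(459) = [21; (2, 2, 1, 4, 21, 4, 1, 2, 2, 42)] with period length k = 10.
k is even, so the fundamental solution of x^2 - 459y^2 = 1 is (p_{k-1}, q_{k-1}) = (p_9, q_9); compute convergents through index 9.
Convergents (p_i = a_i*p_{i-1} + p_{i-2}, q_i = a_i*q_{i-1} + q_{i-2} with p_{-2}=0, p_{-1}=1, q_{-2}=1, q_{-1}=0):
  i=0: a_0=21, p_0 = 21*1 + 0 = 21, q_0 = 21*0 + 1 = 1.
  i=1: a_1=2, p_1 = 2*21 + 1 = 43, q_1 = 2*1 + 0 = 2.
  i=2: a_2=2, p_2 = 2*43 + 21 = 107, q_2 = 2*2 + 1 = 5.
  i=3: a_3=1, p_3 = 1*107 + 43 = 150, q_3 = 1*5 + 2 = 7.
  i=4: a_4=4, p_4 = 4*150 + 107 = 707, q_4 = 4*7 + 5 = 33.
  i=5: a_5=21, p_5 = 21*707 + 150 = 14997, q_5 = 21*33 + 7 = 700.
  i=6: a_6=4, p_6 = 4*14997 + 707 = 60695, q_6 = 4*700 + 33 = 2833.
  i=7: a_7=1, p_7 = 1*60695 + 14997 = 75692, q_7 = 1*2833 + 700 = 3533.
  i=8: a_8=2, p_8 = 2*75692 + 60695 = 212079, q_8 = 2*3533 + 2833 = 9899.
  i=9: a_9=2, p_9 = 2*212079 + 75692 = 499850, q_9 = 2*9899 + 3533 = 23331.
Check: 499850^2 - 459*23331^2 = 249850022500 - 249850022499 = 1, so (x, y) = (499850, 23331) solves the equation, and by the theorem it is the least positive solution.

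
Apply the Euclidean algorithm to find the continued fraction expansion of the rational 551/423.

[1; 3, 3, 3, 1, 1, 5]

Run the Euclidean algorithm on 551 and 423; the successive quotients are the partial quotients a_0, a_1, ... (each step inverts the fractional part left over by the previous one):
  551 = 1*423 + 128, so a_0 = 1.
  423 = 3*128 + 39, so a_1 = 3.
  128 = 3*39 + 11, so a_2 = 3.
  39 = 3*11 + 6, so a_3 = 3.
  11 = 1*6 + 5, so a_4 = 1.
  6 = 1*5 + 1, so a_5 = 1.
  5 = 5*1 + 0, so a_6 = 5.
The remainder reaches 0 after 7 divisions, so the expansion has 7 partial quotients, read off in order.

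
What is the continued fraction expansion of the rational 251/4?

Run the Euclidean algorithm on 251 and 4; the successive quotients are the partial quotients a_0, a_1, ... (each step inverts the fractional part left over by the previous one):
  251 = 62*4 + 3, so a_0 = 62.
  4 = 1*3 + 1, so a_1 = 1.
  3 = 3*1 + 0, so a_2 = 3.
The remainder reaches 0 after 3 divisions, so the expansion has 3 partial quotients, read off in order.

[62; 1, 3]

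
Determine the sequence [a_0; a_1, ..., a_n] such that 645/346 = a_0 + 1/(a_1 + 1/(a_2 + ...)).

Run the Euclidean algorithm on 645 and 346; the successive quotients are the partial quotients a_0, a_1, ... (each step inverts the fractional part left over by the previous one):
  645 = 1*346 + 299, so a_0 = 1.
  346 = 1*299 + 47, so a_1 = 1.
  299 = 6*47 + 17, so a_2 = 6.
  47 = 2*17 + 13, so a_3 = 2.
  17 = 1*13 + 4, so a_4 = 1.
  13 = 3*4 + 1, so a_5 = 3.
  4 = 4*1 + 0, so a_6 = 4.
The remainder reaches 0 after 7 divisions, so the expansion has 7 partial quotients, read off in order.

[1; 1, 6, 2, 1, 3, 4]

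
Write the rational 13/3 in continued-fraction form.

Run the Euclidean algorithm on 13 and 3; the successive quotients are the partial quotients a_0, a_1, ... (each step inverts the fractional part left over by the previous one):
  13 = 4*3 + 1, so a_0 = 4.
  3 = 3*1 + 0, so a_1 = 3.
The remainder reaches 0 after 2 divisions, so the expansion has 2 partial quotients, read off in order.

[4; 3]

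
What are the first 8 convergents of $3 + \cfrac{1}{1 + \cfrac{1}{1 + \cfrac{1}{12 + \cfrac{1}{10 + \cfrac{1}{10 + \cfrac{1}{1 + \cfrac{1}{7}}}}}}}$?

3/1, 4/1, 7/2, 88/25, 887/252, 8958/2545, 9845/2797, 77873/22124

Using the convergent recurrence p_i = a_i*p_{i-1} + p_{i-2}, q_i = a_i*q_{i-1} + q_{i-2} with p_{-2}=0, p_{-1}=1, q_{-2}=1, q_{-1}=0:
  i=0: a_0=3, p_0 = 3*1 + 0 = 3, q_0 = 3*0 + 1 = 1.
  i=1: a_1=1, p_1 = 1*3 + 1 = 4, q_1 = 1*1 + 0 = 1.
  i=2: a_2=1, p_2 = 1*4 + 3 = 7, q_2 = 1*1 + 1 = 2.
  i=3: a_3=12, p_3 = 12*7 + 4 = 88, q_3 = 12*2 + 1 = 25.
  i=4: a_4=10, p_4 = 10*88 + 7 = 887, q_4 = 10*25 + 2 = 252.
  i=5: a_5=10, p_5 = 10*887 + 88 = 8958, q_5 = 10*252 + 25 = 2545.
  i=6: a_6=1, p_6 = 1*8958 + 887 = 9845, q_6 = 1*2545 + 252 = 2797.
  i=7: a_7=7, p_7 = 7*9845 + 8958 = 77873, q_7 = 7*2797 + 2545 = 22124.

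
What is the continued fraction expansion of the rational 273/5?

[54; 1, 1, 2]

Run the Euclidean algorithm on 273 and 5; the successive quotients are the partial quotients a_0, a_1, ... (each step inverts the fractional part left over by the previous one):
  273 = 54*5 + 3, so a_0 = 54.
  5 = 1*3 + 2, so a_1 = 1.
  3 = 1*2 + 1, so a_2 = 1.
  2 = 2*1 + 0, so a_3 = 2.
The remainder reaches 0 after 4 divisions, so the expansion has 4 partial quotients, read off in order.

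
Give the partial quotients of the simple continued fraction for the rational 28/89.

[0; 3, 5, 1, 1, 2]

Run the Euclidean algorithm on 28 and 89; the successive quotients are the partial quotients a_0, a_1, ... (each step inverts the fractional part left over by the previous one):
  28 = 0*89 + 28, so a_0 = 0.
  89 = 3*28 + 5, so a_1 = 3.
  28 = 5*5 + 3, so a_2 = 5.
  5 = 1*3 + 2, so a_3 = 1.
  3 = 1*2 + 1, so a_4 = 1.
  2 = 2*1 + 0, so a_5 = 2.
The remainder reaches 0 after 6 divisions, so the expansion has 6 partial quotients, read off in order.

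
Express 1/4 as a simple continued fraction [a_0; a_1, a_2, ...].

[0; 4]

Run the Euclidean algorithm on 1 and 4; the successive quotients are the partial quotients a_0, a_1, ... (each step inverts the fractional part left over by the previous one):
  1 = 0*4 + 1, so a_0 = 0.
  4 = 4*1 + 0, so a_1 = 4.
The remainder reaches 0 after 2 divisions, so the expansion has 2 partial quotients, read off in order.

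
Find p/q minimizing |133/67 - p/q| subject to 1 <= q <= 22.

Expand x = 133/67 as a continued fraction with the Euclidean algorithm:
  133 = 1*67 + 66, so a_0 = 1.
  67 = 1*66 + 1, so a_1 = 1.
  66 = 66*1 + 0, so a_2 = 66.
so x = [1; 1, 66].
Convergents (p_i = a_i*p_{i-1} + p_{i-2}, q_i = a_i*q_{i-1} + q_{i-2} with p_{-2}=0, p_{-1}=1, q_{-2}=1, q_{-1}=0), until the denominator exceeds 22:
  i=0: a_0=1, p_0 = 1*1 + 0 = 1, q_0 = 1*0 + 1 = 1.
  i=1: a_1=1, p_1 = 1*1 + 1 = 2, q_1 = 1*1 + 0 = 1.
  i=2: a_2=66, p_2 = 66*2 + 1 = 133, q_2 = 66*1 + 1 = 67.
q_2 = 67 > 22, so the last convergent with denominator <= 22 is p_1/q_1 = 2/1.
The closest fraction with denominator <= 22 is either p_1/q_1 or the intermediate fraction (k*p_1 + p_0)/(k*q_1 + q_0) with the largest k >= 1 whose denominator stays <= 22; these approach x as k grows, and every other convergent or intermediate fraction in range is farther away.
Largest k: floor((22 - q_0)/q_1) = floor((22 - 1)/1) = 21.
That gives (21*2 + 1)/(21*1 + 1) = 43/22.
Compare the errors: |x - 2/1| = |133*1 - 2*67|/(67*1) = 1/67, and |x - 43/22| = |133*22 - 43*67|/(67*22) = 45/1474.
Cross-multiplying, 1*1474 = 1474 < 3015 = 45*67, so 1/67 is smaller: the convergent 2/1 is closer to x than 43/22.

2/1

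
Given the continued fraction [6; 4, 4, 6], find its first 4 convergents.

Using the convergent recurrence p_i = a_i*p_{i-1} + p_{i-2}, q_i = a_i*q_{i-1} + q_{i-2} with p_{-2}=0, p_{-1}=1, q_{-2}=1, q_{-1}=0:
  i=0: a_0=6, p_0 = 6*1 + 0 = 6, q_0 = 6*0 + 1 = 1.
  i=1: a_1=4, p_1 = 4*6 + 1 = 25, q_1 = 4*1 + 0 = 4.
  i=2: a_2=4, p_2 = 4*25 + 6 = 106, q_2 = 4*4 + 1 = 17.
  i=3: a_3=6, p_3 = 6*106 + 25 = 661, q_3 = 6*17 + 4 = 106.

6/1, 25/4, 106/17, 661/106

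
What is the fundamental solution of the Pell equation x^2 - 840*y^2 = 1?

(x, y) = (29, 1)

First expand sqrt(840) as a continued fraction. With x_i = (sqrt(840) + m_i)/d_i and (m_0, d_0) = (0, 1): a_0 = floor(sqrt(840)) = 28, since 28^2 = 784 <= 840 < 841 = 29^2.
Iterate m_{i+1} = d_i*a_i - m_i, d_{i+1} = (840 - m_{i+1}^2)/d_i, a_{i+1} = floor((a_0 + m_{i+1})/d_{i+1}):
  m_1 = 1*28 - 0 = 28, d_1 = (840 - 28^2)/1 = 56/1 = 56, a_1 = floor((28 + 28)/56) = 1.
  m_2 = 56*1 - 28 = 28, d_2 = (840 - 28^2)/56 = 56/56 = 1, a_2 = floor((28 + 28)/1) = 56.
  m_3 = 1*56 - 28 = 28, d_3 = (840 - 28^2)/1 = 56/1 = 56: (m_3, d_3) = (m_1, d_1) = (28, 56), so from here the quotients repeat a_1, a_2; the period length is 2.
So sqrt(840) = [28; (1, 56)] with period length k = 2.
k is even, so the fundamental solution of x^2 - 840y^2 = 1 is (p_{k-1}, q_{k-1}) = (p_1, q_1); compute convergents through index 1.
Convergents (p_i = a_i*p_{i-1} + p_{i-2}, q_i = a_i*q_{i-1} + q_{i-2} with p_{-2}=0, p_{-1}=1, q_{-2}=1, q_{-1}=0):
  i=0: a_0=28, p_0 = 28*1 + 0 = 28, q_0 = 28*0 + 1 = 1.
  i=1: a_1=1, p_1 = 1*28 + 1 = 29, q_1 = 1*1 + 0 = 1.
Check: 29^2 - 840*1^2 = 841 - 840 = 1, so (x, y) = (29, 1) solves the equation, and by the theorem it is the least positive solution.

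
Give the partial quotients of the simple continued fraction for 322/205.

[1; 1, 1, 3, 29]

Run the Euclidean algorithm on 322 and 205; the successive quotients are the partial quotients a_0, a_1, ... (each step inverts the fractional part left over by the previous one):
  322 = 1*205 + 117, so a_0 = 1.
  205 = 1*117 + 88, so a_1 = 1.
  117 = 1*88 + 29, so a_2 = 1.
  88 = 3*29 + 1, so a_3 = 3.
  29 = 29*1 + 0, so a_4 = 29.
The remainder reaches 0 after 5 divisions, so the expansion has 5 partial quotients, read off in order.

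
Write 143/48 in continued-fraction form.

Run the Euclidean algorithm on 143 and 48; the successive quotients are the partial quotients a_0, a_1, ... (each step inverts the fractional part left over by the previous one):
  143 = 2*48 + 47, so a_0 = 2.
  48 = 1*47 + 1, so a_1 = 1.
  47 = 47*1 + 0, so a_2 = 47.
The remainder reaches 0 after 3 divisions, so the expansion has 3 partial quotients, read off in order.

[2; 1, 47]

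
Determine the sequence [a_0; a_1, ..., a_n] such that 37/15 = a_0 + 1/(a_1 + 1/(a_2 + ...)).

[2; 2, 7]

Run the Euclidean algorithm on 37 and 15; the successive quotients are the partial quotients a_0, a_1, ... (each step inverts the fractional part left over by the previous one):
  37 = 2*15 + 7, so a_0 = 2.
  15 = 2*7 + 1, so a_1 = 2.
  7 = 7*1 + 0, so a_2 = 7.
The remainder reaches 0 after 3 divisions, so the expansion has 3 partial quotients, read off in order.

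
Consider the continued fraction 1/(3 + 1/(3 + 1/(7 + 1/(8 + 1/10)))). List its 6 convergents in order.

0/1, 1/3, 3/10, 22/73, 179/594, 1812/6013

Using the convergent recurrence p_i = a_i*p_{i-1} + p_{i-2}, q_i = a_i*q_{i-1} + q_{i-2} with p_{-2}=0, p_{-1}=1, q_{-2}=1, q_{-1}=0:
  i=0: a_0=0, p_0 = 0*1 + 0 = 0, q_0 = 0*0 + 1 = 1.
  i=1: a_1=3, p_1 = 3*0 + 1 = 1, q_1 = 3*1 + 0 = 3.
  i=2: a_2=3, p_2 = 3*1 + 0 = 3, q_2 = 3*3 + 1 = 10.
  i=3: a_3=7, p_3 = 7*3 + 1 = 22, q_3 = 7*10 + 3 = 73.
  i=4: a_4=8, p_4 = 8*22 + 3 = 179, q_4 = 8*73 + 10 = 594.
  i=5: a_5=10, p_5 = 10*179 + 22 = 1812, q_5 = 10*594 + 73 = 6013.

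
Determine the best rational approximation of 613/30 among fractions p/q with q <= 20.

Expand x = 613/30 as a continued fraction with the Euclidean algorithm:
  613 = 20*30 + 13, so a_0 = 20.
  30 = 2*13 + 4, so a_1 = 2.
  13 = 3*4 + 1, so a_2 = 3.
  4 = 4*1 + 0, so a_3 = 4.
so x = [20; 2, 3, 4].
Convergents (p_i = a_i*p_{i-1} + p_{i-2}, q_i = a_i*q_{i-1} + q_{i-2} with p_{-2}=0, p_{-1}=1, q_{-2}=1, q_{-1}=0), until the denominator exceeds 20:
  i=0: a_0=20, p_0 = 20*1 + 0 = 20, q_0 = 20*0 + 1 = 1.
  i=1: a_1=2, p_1 = 2*20 + 1 = 41, q_1 = 2*1 + 0 = 2.
  i=2: a_2=3, p_2 = 3*41 + 20 = 143, q_2 = 3*2 + 1 = 7.
  i=3: a_3=4, p_3 = 4*143 + 41 = 613, q_3 = 4*7 + 2 = 30.
q_3 = 30 > 20, so the last convergent with denominator <= 20 is p_2/q_2 = 143/7.
The closest fraction with denominator <= 20 is either p_2/q_2 or the intermediate fraction (k*p_2 + p_1)/(k*q_2 + q_1) with the largest k >= 1 whose denominator stays <= 20; these approach x as k grows, and every other convergent or intermediate fraction in range is farther away.
Largest k: floor((20 - q_1)/q_2) = floor((20 - 2)/7) = 2.
That gives (2*143 + 41)/(2*7 + 2) = 327/16.
Compare the errors: |x - 143/7| = |613*7 - 143*30|/(30*7) = 1/210, and |x - 327/16| = |613*16 - 327*30|/(30*16) = 2/480.
Cross-multiplying, 2*210 = 420 < 480 = 1*480, so 2/480 is smaller: the intermediate fraction 327/16 is closer to x than 143/7.

327/16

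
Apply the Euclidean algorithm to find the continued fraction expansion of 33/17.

Run the Euclidean algorithm on 33 and 17; the successive quotients are the partial quotients a_0, a_1, ... (each step inverts the fractional part left over by the previous one):
  33 = 1*17 + 16, so a_0 = 1.
  17 = 1*16 + 1, so a_1 = 1.
  16 = 16*1 + 0, so a_2 = 16.
The remainder reaches 0 after 3 divisions, so the expansion has 3 partial quotients, read off in order.

[1; 1, 16]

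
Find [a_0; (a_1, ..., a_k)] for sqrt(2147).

[46; (2, 1, 45, 1, 2, 92)]

Write x_i = (sqrt(2147) + m_i)/d_i with (m_0, d_0) = (0, 1). a_0 = floor(sqrt(2147)) = 46, since 46^2 = 2116 <= 2147 < 2209 = 47^2.
Iterate m_{i+1} = d_i*a_i - m_i, d_{i+1} = (2147 - m_{i+1}^2)/d_i, a_{i+1} = floor((a_0 + m_{i+1})/d_{i+1}):
  m_1 = 1*46 - 0 = 46, d_1 = (2147 - 46^2)/1 = 31/1 = 31, a_1 = floor((46 + 46)/31) = 2.
  m_2 = 31*2 - 46 = 16, d_2 = (2147 - 16^2)/31 = 1891/31 = 61, a_2 = floor((46 + 16)/61) = 1.
  m_3 = 61*1 - 16 = 45, d_3 = (2147 - 45^2)/61 = 122/61 = 2, a_3 = floor((46 + 45)/2) = 45.
  m_4 = 2*45 - 45 = 45, d_4 = (2147 - 45^2)/2 = 122/2 = 61, a_4 = floor((46 + 45)/61) = 1.
  m_5 = 61*1 - 45 = 16, d_5 = (2147 - 16^2)/61 = 1891/61 = 31, a_5 = floor((46 + 16)/31) = 2.
  m_6 = 31*2 - 16 = 46, d_6 = (2147 - 46^2)/31 = 31/31 = 1, a_6 = floor((46 + 46)/1) = 92.
  m_7 = 1*92 - 46 = 46, d_7 = (2147 - 46^2)/1 = 31/1 = 31: (m_7, d_7) = (m_1, d_1) = (46, 31), so from here the quotients repeat a_1, ..., a_6; the period length is 6.
Hence the expansion of sqrt(2147) is a_0 = 46 followed by the repeating block 2, 1, 45, 1, 2, 92 (period 6).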